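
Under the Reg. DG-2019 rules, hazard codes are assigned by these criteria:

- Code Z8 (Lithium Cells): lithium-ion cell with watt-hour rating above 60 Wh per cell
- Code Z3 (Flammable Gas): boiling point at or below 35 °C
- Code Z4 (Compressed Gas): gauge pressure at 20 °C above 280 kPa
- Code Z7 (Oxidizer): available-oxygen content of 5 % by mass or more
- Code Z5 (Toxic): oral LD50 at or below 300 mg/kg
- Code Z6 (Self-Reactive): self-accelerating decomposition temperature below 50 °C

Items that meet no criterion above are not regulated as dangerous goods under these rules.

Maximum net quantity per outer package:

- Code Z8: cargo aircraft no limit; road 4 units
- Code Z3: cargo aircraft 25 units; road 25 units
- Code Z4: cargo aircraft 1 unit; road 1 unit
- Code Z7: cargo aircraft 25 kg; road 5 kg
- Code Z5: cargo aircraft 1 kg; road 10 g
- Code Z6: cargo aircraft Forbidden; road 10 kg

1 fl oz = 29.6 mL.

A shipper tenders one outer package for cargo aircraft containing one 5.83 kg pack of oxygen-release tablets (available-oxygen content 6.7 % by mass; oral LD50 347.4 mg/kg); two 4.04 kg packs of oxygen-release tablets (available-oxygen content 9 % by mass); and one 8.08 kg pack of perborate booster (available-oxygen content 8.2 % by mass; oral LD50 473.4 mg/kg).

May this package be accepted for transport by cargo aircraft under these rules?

Available-oxygen content 6.7 % by mass meets the Code Z7 criterion (Oxidizer), so the oxygen-release tablets are Code Z7.
Oxygen-release tablets: available-oxygen content 9 % by mass ≥ 5 % by mass → Code Z7 (Oxidizer).
Perborate booster: available-oxygen content 8.2 % by mass ≥ 5 % by mass → Code Z7 (Oxidizer).
Code Z7 net quantity: 5.83 kg + (two 4.04 kg packs = 8.08 kg) + 8.08 kg = 21.99 kg.
21.99 kg is within the cargo aircraft limit of 25 kg for Code Z7.

Yes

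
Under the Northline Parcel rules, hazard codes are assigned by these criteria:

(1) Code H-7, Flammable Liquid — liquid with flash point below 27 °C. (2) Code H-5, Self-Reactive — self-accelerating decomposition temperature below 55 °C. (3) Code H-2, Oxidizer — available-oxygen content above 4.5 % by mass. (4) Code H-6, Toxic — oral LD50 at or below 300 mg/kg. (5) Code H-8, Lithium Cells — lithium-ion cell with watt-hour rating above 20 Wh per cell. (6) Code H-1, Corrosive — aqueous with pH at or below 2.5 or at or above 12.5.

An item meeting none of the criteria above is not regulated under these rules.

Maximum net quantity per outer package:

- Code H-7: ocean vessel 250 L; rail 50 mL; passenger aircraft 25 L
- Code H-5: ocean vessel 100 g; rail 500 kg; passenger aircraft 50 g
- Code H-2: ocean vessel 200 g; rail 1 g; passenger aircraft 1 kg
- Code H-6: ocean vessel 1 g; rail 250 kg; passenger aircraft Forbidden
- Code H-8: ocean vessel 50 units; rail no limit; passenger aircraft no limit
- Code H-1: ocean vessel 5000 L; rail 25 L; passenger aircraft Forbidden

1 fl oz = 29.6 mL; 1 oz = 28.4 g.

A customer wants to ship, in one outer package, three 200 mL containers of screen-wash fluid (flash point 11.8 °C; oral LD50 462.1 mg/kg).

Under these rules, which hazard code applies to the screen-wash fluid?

Code H-7

With flash point 11.8 °C (< 27 °C), the screen-wash fluid falls in Code H-7.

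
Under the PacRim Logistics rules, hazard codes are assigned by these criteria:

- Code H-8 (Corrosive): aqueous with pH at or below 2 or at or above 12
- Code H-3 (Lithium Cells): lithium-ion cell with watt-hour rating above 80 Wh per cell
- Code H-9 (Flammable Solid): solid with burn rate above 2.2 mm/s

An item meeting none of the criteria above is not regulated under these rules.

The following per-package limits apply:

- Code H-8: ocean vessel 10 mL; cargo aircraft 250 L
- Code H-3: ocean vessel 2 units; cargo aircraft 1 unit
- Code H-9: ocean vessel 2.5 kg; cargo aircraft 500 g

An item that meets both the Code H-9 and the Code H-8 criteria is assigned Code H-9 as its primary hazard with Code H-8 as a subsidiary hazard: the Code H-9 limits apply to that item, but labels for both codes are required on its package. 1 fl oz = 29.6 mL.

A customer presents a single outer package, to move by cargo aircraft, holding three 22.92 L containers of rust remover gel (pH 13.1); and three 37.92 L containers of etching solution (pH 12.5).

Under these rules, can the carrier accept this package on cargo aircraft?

pH 13.1 meets the Code H-8 criterion (Corrosive), so the rust remover gel is Code H-8.
With pH 12.5 (≥ 12), the etching solution falls in Code H-8.
Total Code H-8: (three 22.92 L containers = 68.76 L) + (three 37.92 L containers = 113.76 L) = 182.52 L.
182.52 L is within the cargo aircraft limit of 250 L for Code H-8.

Yes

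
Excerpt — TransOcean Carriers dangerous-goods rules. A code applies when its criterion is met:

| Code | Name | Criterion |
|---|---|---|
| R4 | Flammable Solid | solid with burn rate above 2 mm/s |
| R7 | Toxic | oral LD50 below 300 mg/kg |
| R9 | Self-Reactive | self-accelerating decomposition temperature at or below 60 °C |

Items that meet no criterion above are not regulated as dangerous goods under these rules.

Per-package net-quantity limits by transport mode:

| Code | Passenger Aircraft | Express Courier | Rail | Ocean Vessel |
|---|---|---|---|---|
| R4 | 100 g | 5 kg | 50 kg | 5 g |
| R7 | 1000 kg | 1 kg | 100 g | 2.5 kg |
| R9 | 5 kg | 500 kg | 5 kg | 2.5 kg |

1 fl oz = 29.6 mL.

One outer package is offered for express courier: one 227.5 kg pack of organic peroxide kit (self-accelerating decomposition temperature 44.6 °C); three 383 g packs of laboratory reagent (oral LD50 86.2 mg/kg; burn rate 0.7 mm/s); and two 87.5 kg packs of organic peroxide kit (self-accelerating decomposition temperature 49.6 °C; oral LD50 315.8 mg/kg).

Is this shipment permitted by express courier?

The organic peroxide kit has self-accelerating decomposition temperature 44.6 °C, which is ≤ 60 °C, so it is Code R9 (Self-Reactive).
Laboratory reagent: oral LD50 86.2 mg/kg < 300 mg/kg → Code R7 (Toxic).
Self-accelerating decomposition temperature 49.6 °C meets the Code R9 criterion (Self-Reactive), so the organic peroxide kit is Code R9.
Total Code R9: 227.5 kg + (two 87.5 kg packs = 175 kg) = 402.5 kg.
402.5 kg ≤ 500 kg (express courier limit, Code R9) — within limit.
Code R7 quantity: three 383 g packs = 1.149 kg.
That exceeds the Code R7 express courier limit of 1 kg.

No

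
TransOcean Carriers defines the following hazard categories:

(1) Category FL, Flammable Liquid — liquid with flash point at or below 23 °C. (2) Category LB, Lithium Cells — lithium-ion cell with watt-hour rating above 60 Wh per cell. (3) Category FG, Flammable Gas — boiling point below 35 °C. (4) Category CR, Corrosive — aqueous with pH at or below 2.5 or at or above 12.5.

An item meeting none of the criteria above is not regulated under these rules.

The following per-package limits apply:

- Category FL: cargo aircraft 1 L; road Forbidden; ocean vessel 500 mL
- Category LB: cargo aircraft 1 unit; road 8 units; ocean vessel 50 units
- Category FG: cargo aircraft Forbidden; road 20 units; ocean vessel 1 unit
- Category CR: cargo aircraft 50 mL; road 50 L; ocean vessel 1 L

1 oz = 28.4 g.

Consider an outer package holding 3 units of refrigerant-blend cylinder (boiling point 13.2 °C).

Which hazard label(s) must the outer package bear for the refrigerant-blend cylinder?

Category FG

With boiling point 13.2 °C (< 35 °C), the refrigerant-blend cylinder falls in Category FG.
Only the Category FG label is required.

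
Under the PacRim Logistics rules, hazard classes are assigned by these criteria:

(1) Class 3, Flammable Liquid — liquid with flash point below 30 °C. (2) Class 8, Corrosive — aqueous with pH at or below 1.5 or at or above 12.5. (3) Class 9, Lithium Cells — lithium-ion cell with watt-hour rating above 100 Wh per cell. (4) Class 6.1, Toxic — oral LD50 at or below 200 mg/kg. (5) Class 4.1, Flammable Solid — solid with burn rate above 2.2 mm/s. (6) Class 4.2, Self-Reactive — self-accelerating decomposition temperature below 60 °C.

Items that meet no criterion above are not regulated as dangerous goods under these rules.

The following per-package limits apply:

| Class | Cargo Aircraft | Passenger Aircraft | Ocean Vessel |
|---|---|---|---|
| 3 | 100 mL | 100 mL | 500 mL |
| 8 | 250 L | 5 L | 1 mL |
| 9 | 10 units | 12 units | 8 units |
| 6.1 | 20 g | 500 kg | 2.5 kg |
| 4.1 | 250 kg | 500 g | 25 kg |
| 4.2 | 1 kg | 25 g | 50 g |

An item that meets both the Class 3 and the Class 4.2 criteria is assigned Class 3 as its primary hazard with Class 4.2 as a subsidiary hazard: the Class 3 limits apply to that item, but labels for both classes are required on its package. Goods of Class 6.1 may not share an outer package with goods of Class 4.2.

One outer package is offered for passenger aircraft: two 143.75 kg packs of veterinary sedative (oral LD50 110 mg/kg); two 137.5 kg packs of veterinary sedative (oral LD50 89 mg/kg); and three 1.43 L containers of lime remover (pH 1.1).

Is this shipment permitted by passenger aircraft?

With oral LD50 110 mg/kg (≤ 200 mg/kg), the veterinary sedative falls in Class 6.1.
Oral LD50 89 mg/kg meets the Class 6.1 criterion (Toxic), so the veterinary sedative is Class 6.1.
The lime remover has pH 1.1, which is ≤ 1.5, so it is Class 8 (Corrosive).
Total Class 6.1: (two 143.75 kg packs = 287.5 kg) + (two 137.5 kg packs = 275 kg) = 562.5 kg.
That exceeds the Class 6.1 passenger aircraft limit of 500 kg.
Class 8 quantity: three 1.43 L containers = 4.29 L.
That is within the Class 8 passenger aircraft limit of 5 L.
The segregation rule (Class 6.1 with Class 4.2) does not apply to Class 6.1 with Class 8.

No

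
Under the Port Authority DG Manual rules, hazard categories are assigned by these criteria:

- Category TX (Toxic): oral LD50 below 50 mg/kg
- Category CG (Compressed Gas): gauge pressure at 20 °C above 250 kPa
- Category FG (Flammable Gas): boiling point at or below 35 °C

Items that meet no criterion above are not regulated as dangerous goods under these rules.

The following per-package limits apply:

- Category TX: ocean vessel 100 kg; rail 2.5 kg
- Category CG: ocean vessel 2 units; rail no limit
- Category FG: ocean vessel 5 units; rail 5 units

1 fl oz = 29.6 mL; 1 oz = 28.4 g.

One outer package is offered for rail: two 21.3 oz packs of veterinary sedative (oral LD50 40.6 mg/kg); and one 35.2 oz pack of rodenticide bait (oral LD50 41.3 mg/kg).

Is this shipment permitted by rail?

Yes

With oral LD50 40.6 mg/kg (< 50 mg/kg), the veterinary sedative falls in Category TX.
The rodenticide bait has oral LD50 41.3 mg/kg, which is < 50 mg/kg, so it is Category TX (Toxic).
Total Category TX: (two 21.3 oz packs = 1209.84 g) + (one 35.2 oz pack = 999.68 g) = 2209.52 g.
That is within the Category TX rail limit of 2.5 kg.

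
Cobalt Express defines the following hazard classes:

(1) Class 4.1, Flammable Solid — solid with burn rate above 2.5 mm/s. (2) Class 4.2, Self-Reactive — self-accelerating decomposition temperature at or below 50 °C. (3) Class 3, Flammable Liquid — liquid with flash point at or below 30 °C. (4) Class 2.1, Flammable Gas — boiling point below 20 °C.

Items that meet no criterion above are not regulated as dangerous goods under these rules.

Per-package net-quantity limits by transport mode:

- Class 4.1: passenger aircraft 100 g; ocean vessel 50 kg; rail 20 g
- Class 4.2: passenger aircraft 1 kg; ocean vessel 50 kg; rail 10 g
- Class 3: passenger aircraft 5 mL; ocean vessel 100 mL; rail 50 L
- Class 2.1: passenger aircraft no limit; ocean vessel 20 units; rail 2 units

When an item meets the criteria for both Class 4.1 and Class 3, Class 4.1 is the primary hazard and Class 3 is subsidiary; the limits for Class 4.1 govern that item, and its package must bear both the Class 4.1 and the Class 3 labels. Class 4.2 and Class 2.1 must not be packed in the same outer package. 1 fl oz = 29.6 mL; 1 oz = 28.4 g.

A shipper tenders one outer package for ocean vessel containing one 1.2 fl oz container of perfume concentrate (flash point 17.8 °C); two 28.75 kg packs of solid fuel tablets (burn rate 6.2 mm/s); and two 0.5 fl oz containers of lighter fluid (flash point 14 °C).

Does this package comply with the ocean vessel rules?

No

Flash point 17.8 °C meets the Class 3 criterion (Flammable Liquid), so the perfume concentrate is Class 3.
With burn rate 6.2 mm/s (> 2.5 mm/s), the solid fuel tablets fall in Class 4.1.
Flash point 14 °C meets the Class 3 criterion (Flammable Liquid), so the lighter fluid is Class 3.
Total Class 3: (one 1.2 fl oz container = 35.52 mL) + (two 0.5 fl oz containers = 29.6 mL) = 65.12 mL.
65.12 mL is within the ocean vessel limit of 100 mL for Class 3.
Class 4.1 quantity: two 28.75 kg packs = 57.5 kg.
57.5 kg > 50 kg (ocean vessel limit, Class 4.1) — over the limit.
The segregation rule (Class 4.2 with Class 2.1) does not apply to Class 3 with Class 4.1.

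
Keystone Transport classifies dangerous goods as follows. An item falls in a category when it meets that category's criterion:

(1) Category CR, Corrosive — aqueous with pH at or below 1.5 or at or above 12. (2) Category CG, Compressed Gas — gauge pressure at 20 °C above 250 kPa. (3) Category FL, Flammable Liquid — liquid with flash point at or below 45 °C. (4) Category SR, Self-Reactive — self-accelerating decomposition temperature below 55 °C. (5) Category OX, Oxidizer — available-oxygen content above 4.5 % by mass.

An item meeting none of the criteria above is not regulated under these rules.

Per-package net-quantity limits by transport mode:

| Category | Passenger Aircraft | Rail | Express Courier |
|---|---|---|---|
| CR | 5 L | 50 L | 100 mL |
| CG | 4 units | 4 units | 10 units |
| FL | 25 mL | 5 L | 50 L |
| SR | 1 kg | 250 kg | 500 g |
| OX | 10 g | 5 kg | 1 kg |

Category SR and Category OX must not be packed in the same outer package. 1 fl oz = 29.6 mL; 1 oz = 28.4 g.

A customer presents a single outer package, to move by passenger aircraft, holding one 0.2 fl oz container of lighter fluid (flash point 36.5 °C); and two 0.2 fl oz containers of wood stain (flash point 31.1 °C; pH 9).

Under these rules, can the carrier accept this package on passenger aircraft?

Yes

With flash point 36.5 °C (≤ 45 °C), the lighter fluid falls in Category FL.
The wood stain has flash point 31.1 °C, which is ≤ 45 °C, so it is Category FL (Flammable Liquid).
Total Category FL: (one 0.2 fl oz container = 5.92 mL) + (two 0.2 fl oz containers = 11.84 mL) = 17.76 mL.
17.76 mL ≤ 25 mL (passenger aircraft limit, Category FL) — within limit.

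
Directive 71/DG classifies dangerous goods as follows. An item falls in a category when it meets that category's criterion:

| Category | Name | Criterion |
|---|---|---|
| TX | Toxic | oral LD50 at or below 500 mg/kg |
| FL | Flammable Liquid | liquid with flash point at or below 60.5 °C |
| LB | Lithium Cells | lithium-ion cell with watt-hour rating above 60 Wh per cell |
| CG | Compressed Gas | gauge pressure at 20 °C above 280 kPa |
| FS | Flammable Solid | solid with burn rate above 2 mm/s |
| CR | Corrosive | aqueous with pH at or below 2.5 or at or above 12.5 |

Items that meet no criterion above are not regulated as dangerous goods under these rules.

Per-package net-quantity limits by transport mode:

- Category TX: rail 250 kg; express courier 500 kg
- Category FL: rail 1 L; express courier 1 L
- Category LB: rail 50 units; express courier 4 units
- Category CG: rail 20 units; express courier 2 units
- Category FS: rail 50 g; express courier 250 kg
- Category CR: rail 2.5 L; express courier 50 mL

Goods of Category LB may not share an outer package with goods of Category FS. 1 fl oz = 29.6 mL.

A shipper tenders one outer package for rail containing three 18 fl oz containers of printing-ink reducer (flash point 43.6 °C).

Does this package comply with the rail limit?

No

Flash point 43.6 °C meets the Category FL criterion (Flammable Liquid), so the printing-ink reducer is Category FL.
Category FL quantity: three 18 fl oz containers = 1598.4 mL.
1598.4 mL exceeds the rail limit of 1 L for Category FL.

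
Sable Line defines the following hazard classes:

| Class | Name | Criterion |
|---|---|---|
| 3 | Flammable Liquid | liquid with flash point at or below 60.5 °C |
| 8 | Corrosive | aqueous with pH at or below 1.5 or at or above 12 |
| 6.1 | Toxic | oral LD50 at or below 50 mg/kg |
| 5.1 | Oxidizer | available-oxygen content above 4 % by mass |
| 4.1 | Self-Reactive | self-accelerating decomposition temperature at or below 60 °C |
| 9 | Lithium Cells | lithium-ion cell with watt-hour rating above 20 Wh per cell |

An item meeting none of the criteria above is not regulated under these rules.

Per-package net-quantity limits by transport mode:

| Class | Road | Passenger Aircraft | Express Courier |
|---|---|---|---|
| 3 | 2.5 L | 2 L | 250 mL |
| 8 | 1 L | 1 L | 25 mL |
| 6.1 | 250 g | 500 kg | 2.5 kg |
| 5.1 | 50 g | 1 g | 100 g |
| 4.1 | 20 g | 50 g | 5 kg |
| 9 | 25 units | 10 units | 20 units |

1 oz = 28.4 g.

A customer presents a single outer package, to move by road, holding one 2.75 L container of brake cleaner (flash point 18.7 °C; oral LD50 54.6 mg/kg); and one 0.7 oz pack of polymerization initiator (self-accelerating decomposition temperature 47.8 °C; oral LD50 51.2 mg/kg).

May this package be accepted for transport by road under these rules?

No

Flash point 18.7 °C meets the Class 3 criterion (Flammable Liquid), so the brake cleaner is Class 3.
The polymerization initiator has self-accelerating decomposition temperature 47.8 °C, which is ≤ 60 °C, so it is Class 4.1 (Self-Reactive).
Class 4.1 quantity: one 0.7 oz pack = 19.88 g.
19.88 g is within the road limit of 20 g for Class 4.1.
Class 3 quantity: 2.75 L.
2.75 L exceeds the road limit of 2.5 L for Class 3.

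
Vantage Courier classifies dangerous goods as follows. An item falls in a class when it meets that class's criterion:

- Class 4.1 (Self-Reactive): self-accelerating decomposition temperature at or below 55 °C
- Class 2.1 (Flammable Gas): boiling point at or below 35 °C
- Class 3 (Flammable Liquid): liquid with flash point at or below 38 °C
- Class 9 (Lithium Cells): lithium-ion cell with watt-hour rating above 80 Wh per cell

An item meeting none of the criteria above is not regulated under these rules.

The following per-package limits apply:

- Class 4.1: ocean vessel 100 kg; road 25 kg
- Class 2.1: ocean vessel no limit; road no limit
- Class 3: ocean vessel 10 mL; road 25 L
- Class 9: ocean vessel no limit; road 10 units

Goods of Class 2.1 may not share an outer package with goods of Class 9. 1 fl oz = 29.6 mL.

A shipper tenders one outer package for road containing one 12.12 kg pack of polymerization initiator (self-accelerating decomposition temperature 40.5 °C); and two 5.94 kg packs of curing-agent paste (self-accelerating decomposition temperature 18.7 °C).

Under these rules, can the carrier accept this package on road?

Polymerization initiator: self-accelerating decomposition temperature 40.5 °C ≤ 55 °C → Class 4.1 (Self-Reactive).
With self-accelerating decomposition temperature 18.7 °C (≤ 55 °C), the curing-agent paste falls in Class 4.1.
Total Class 4.1: 12.12 kg + (two 5.94 kg packs = 11.88 kg) = 24 kg.
That is within the Class 4.1 road limit of 25 kg.

Yes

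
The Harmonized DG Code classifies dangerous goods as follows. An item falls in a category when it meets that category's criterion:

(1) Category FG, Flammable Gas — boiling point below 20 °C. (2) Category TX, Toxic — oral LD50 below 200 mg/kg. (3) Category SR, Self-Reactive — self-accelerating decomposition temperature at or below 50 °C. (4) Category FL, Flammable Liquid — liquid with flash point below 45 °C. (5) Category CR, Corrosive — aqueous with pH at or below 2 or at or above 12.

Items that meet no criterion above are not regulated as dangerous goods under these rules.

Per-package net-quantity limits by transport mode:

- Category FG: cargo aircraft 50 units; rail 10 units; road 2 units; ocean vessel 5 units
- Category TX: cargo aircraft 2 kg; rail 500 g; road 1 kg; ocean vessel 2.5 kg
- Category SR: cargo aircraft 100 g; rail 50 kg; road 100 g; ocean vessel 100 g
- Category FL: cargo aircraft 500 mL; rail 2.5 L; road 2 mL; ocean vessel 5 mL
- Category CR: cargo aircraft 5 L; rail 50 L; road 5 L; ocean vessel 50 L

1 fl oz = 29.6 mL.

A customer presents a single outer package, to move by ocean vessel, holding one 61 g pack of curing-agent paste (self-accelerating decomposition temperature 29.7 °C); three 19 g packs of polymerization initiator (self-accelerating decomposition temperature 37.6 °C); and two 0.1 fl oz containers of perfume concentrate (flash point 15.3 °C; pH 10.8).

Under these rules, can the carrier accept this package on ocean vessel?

Self-accelerating decomposition temperature 29.7 °C meets the Category SR criterion (Self-Reactive), so the curing-agent paste is Category SR.
The polymerization initiator has self-accelerating decomposition temperature 37.6 °C, which is ≤ 50 °C, so it is Category SR (Self-Reactive).
The perfume concentrate has flash point 15.3 °C, which is < 45 °C, so it is Category FL (Flammable Liquid).
Category SR net quantity: 61 g + (three 19 g packs = 57 g) = 118 g.
118 g exceeds the ocean vessel limit of 100 g for Category SR.
Category FL quantity: two 0.1 fl oz containers = 5.92 mL.
5.92 mL > 5 mL (ocean vessel limit, Category FL) — over the limit.

No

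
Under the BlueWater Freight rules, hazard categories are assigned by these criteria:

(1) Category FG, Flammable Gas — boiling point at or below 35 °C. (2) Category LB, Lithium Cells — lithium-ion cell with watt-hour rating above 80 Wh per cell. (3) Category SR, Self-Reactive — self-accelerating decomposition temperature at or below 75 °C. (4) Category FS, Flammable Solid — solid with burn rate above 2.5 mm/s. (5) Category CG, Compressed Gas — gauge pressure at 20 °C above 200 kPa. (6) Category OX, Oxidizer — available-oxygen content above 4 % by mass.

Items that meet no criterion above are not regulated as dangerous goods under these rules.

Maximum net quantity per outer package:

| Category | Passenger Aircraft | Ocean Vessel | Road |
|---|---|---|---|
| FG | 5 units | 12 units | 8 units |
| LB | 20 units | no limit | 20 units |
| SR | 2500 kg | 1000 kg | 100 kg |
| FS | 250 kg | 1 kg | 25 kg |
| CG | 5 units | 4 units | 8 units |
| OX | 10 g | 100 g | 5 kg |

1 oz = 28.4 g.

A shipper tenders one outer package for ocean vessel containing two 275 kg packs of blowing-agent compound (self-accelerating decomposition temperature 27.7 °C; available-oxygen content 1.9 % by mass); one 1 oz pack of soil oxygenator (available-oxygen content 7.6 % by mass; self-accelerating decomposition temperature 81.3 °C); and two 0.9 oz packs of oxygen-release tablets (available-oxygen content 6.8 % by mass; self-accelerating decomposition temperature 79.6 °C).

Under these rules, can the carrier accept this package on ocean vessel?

Yes

Blowing-agent compound: self-accelerating decomposition temperature 27.7 °C ≤ 75 °C → Category SR (Self-Reactive).
Soil oxygenator: available-oxygen content 7.6 % by mass > 4 % by mass → Category OX (Oxidizer).
The oxygen-release tablets have available-oxygen content 6.8 % by mass, which is > 4 % by mass, so they are Category OX (Oxidizer).
Category OX net quantity: (one 1 oz pack = 28.4 g) + (two 0.9 oz packs = 51.12 g) = 79.52 g.
That is within the Category OX ocean vessel limit of 100 g.
Category SR quantity: two 275 kg packs = 550 kg.
550 kg is within the ocean vessel limit of 1000 kg for Category SR.
Every hazard category is within its ocean vessel limit and no segregation rule is violated.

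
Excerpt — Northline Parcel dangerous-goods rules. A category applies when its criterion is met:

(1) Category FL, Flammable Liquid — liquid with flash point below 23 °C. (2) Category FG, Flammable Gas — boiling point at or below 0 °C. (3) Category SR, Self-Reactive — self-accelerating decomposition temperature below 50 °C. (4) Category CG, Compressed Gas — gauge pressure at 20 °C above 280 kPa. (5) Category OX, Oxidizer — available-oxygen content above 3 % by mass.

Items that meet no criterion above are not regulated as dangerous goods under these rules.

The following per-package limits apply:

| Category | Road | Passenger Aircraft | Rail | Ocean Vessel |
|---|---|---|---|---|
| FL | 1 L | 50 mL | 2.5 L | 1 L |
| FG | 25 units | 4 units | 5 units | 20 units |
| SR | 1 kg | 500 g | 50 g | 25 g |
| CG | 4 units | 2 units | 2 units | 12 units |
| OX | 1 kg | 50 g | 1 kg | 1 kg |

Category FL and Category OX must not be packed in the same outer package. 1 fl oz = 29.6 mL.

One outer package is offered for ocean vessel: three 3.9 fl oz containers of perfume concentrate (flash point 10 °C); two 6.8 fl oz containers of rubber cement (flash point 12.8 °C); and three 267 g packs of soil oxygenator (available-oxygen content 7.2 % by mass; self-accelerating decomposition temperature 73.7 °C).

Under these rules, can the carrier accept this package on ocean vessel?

With flash point 10 °C (< 23 °C), the perfume concentrate falls in Category FL.
Rubber cement: flash point 12.8 °C < 23 °C → Category FL (Flammable Liquid).
Soil oxygenator: available-oxygen content 7.2 % by mass > 3 % by mass → Category OX (Oxidizer).
Category FL net quantity: (three 3.9 fl oz containers = 346.32 mL) + (two 6.8 fl oz containers = 402.56 mL) = 748.88 mL.
748.88 mL ≤ 1 L (ocean vessel limit, Category FL) — within limit.
Category OX quantity: three 267 g packs = 801 g.
801 g ≤ 1 kg (ocean vessel limit, Category OX) — within limit.
Category FL and Category OX may not share an outer package.

No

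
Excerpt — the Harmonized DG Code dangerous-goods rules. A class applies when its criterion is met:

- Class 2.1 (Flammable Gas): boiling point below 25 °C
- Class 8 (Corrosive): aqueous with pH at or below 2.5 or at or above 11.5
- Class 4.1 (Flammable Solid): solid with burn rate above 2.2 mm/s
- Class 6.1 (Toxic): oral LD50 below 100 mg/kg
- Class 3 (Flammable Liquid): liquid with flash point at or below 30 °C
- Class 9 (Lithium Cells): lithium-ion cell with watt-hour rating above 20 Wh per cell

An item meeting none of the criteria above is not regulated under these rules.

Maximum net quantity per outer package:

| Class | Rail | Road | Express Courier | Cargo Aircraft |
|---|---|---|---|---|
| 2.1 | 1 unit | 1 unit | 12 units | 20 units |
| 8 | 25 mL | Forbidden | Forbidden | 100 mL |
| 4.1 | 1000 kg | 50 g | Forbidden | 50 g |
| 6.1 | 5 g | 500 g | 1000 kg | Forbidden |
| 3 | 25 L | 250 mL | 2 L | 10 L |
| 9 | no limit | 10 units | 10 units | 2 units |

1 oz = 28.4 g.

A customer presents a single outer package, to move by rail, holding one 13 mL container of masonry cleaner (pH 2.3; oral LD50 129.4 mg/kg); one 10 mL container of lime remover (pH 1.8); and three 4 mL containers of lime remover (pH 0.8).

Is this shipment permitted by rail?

No

The masonry cleaner has pH 2.3, which is ≤ 2.5, so it is Class 8 (Corrosive).
With pH 1.8 (≤ 2.5), the lime remover falls in Class 8.
pH 0.8 meets the Class 8 criterion (Corrosive), so the lime remover is Class 8.
Class 8 net quantity: 13 mL + 10 mL + (three 4 mL containers = 12 mL) = 35 mL.
35 mL exceeds the rail limit of 25 mL for Class 8.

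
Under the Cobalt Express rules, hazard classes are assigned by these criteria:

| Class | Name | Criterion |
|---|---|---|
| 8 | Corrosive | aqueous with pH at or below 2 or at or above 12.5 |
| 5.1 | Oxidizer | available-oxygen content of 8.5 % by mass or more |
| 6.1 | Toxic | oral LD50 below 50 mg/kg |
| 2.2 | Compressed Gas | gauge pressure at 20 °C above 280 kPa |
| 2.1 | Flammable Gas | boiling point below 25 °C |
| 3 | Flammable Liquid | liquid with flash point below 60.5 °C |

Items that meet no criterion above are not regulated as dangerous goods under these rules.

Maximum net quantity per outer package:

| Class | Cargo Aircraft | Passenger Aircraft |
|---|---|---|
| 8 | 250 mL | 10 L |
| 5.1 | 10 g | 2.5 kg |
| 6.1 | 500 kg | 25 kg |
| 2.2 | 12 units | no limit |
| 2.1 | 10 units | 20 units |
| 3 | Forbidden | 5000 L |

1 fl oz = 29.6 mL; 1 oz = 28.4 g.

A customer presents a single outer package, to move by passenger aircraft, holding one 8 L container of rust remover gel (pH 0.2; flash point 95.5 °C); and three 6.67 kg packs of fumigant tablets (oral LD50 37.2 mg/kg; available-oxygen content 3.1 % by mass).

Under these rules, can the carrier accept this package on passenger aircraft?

Yes

With pH 0.2 (≤ 2), the rust remover gel falls in Class 8.
With oral LD50 37.2 mg/kg (< 50 mg/kg), the fumigant tablets fall in Class 6.1.
Class 8 quantity: 8 L.
That is within the Class 8 passenger aircraft limit of 10 L.
Class 6.1 quantity: three 6.67 kg packs = 20.01 kg.
20.01 kg is within the passenger aircraft limit of 25 kg for Class 6.1.
Every hazard class is within its passenger aircraft limit and no segregation rule is violated.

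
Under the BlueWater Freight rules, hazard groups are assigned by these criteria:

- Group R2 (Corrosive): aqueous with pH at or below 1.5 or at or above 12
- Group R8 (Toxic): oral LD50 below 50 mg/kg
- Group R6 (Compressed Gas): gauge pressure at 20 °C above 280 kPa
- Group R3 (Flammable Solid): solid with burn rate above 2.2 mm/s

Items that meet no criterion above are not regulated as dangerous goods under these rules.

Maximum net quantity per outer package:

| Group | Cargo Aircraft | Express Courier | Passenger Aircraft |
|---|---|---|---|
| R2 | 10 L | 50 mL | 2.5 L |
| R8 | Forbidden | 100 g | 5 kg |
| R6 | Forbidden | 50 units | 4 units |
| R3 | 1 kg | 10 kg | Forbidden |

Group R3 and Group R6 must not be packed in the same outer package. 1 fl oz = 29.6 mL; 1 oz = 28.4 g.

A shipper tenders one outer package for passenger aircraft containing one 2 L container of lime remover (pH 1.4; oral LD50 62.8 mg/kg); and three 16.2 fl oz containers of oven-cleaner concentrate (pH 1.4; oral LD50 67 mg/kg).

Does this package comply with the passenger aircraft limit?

The lime remover has pH 1.4, which is ≤ 1.5, so it is Group R2 (Corrosive).
With pH 1.4 (≤ 1.5), the oven-cleaner concentrate falls in Group R2.
Group R2 net quantity: 2 L + (three 16.2 fl oz containers = 1438.56 mL) = 3438.56 mL.
3438.56 mL exceeds the passenger aircraft limit of 2.5 L for Group R2.

No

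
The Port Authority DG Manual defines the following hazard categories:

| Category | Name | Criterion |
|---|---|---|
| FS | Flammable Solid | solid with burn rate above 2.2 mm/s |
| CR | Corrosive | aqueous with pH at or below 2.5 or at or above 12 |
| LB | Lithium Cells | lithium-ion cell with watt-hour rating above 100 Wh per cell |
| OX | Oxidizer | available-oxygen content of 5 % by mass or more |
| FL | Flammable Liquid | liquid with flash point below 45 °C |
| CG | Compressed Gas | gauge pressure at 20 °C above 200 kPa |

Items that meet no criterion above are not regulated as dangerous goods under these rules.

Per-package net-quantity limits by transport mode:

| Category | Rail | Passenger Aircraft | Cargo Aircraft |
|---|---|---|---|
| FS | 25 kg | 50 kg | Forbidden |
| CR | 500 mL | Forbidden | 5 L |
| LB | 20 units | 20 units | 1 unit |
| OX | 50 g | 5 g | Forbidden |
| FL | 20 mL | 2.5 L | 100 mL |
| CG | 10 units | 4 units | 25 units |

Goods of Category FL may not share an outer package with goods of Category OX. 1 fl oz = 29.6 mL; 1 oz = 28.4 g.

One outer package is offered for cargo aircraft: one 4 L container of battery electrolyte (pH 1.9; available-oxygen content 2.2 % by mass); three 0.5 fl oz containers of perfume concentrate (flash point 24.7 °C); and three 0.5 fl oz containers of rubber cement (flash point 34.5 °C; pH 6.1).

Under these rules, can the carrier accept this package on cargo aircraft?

Yes

With pH 1.9 (≤ 2.5), the battery electrolyte falls in Category CR.
With flash point 24.7 °C (< 45 °C), the perfume concentrate falls in Category FL.
The rubber cement has flash point 34.5 °C, which is < 45 °C, so it is Category FL (Flammable Liquid).
Category FL net quantity: (three 0.5 fl oz containers = 44.4 mL) + (three 0.5 fl oz containers = 44.4 mL) = 88.8 mL.
88.8 mL ≤ 100 mL (cargo aircraft limit, Category FL) — within limit.
Category CR quantity: 4 L.
That is within the Category CR cargo aircraft limit of 5 L.
The segregation rule (Category FL with Category OX) does not apply to Category FL with Category CR.
Every hazard category is within its cargo aircraft limit and no segregation rule is violated.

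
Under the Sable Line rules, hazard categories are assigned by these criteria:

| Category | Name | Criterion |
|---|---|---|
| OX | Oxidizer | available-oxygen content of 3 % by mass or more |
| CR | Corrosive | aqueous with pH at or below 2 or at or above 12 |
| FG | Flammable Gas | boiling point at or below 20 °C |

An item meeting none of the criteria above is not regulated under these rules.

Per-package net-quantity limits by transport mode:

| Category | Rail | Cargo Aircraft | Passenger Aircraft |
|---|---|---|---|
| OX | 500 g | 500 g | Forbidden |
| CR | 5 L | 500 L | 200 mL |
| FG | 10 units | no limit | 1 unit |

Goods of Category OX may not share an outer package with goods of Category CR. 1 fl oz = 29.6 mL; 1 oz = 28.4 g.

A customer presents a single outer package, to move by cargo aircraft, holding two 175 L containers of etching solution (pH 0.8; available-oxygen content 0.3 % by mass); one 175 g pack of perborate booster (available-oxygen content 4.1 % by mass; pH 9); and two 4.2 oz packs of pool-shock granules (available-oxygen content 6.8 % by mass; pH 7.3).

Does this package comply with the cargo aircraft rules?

No

pH 0.8 meets the Category CR criterion (Corrosive), so the etching solution is Category CR.
Perborate booster: available-oxygen content 4.1 % by mass ≥ 3 % by mass → Category OX (Oxidizer).
With available-oxygen content 6.8 % by mass (≥ 3 % by mass), the pool-shock granules fall in Category OX.
Total Category OX: 175 g + (two 4.2 oz packs = 238.56 g) = 413.56 g.
413.56 g is within the cargo aircraft limit of 500 g for Category OX.
Category CR quantity: two 175 L containers = 350 L.
350 L is within the cargo aircraft limit of 500 L for Category CR.
Category OX and Category CR may not share an outer package.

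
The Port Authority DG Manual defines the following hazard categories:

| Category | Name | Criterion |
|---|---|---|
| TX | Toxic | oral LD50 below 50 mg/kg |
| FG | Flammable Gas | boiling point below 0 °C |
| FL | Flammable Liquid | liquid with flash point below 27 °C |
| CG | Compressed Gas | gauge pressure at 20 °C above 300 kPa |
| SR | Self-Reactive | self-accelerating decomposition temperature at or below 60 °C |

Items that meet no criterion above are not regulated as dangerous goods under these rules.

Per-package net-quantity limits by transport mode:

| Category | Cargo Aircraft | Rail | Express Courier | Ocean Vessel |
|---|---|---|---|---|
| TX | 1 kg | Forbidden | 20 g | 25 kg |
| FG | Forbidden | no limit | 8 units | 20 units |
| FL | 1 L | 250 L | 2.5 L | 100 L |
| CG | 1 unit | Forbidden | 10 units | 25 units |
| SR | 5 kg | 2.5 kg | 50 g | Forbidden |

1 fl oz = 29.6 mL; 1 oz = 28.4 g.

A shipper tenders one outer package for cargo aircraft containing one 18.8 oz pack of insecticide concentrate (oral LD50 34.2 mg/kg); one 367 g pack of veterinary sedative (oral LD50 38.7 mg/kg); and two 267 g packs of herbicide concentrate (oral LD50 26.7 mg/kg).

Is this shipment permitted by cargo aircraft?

No

Oral LD50 34.2 mg/kg meets the Category TX criterion (Toxic), so the insecticide concentrate is Category TX.
The veterinary sedative has oral LD50 38.7 mg/kg, which is < 50 mg/kg, so it is Category TX (Toxic).
Herbicide concentrate: oral LD50 26.7 mg/kg < 50 mg/kg → Category TX (Toxic).
Category TX net quantity: (one 18.8 oz pack = 533.92 g) + 367 g + (two 267 g packs = 534 g) = 1434.92 g.
1434.92 g exceeds the cargo aircraft limit of 1 kg for Category TX.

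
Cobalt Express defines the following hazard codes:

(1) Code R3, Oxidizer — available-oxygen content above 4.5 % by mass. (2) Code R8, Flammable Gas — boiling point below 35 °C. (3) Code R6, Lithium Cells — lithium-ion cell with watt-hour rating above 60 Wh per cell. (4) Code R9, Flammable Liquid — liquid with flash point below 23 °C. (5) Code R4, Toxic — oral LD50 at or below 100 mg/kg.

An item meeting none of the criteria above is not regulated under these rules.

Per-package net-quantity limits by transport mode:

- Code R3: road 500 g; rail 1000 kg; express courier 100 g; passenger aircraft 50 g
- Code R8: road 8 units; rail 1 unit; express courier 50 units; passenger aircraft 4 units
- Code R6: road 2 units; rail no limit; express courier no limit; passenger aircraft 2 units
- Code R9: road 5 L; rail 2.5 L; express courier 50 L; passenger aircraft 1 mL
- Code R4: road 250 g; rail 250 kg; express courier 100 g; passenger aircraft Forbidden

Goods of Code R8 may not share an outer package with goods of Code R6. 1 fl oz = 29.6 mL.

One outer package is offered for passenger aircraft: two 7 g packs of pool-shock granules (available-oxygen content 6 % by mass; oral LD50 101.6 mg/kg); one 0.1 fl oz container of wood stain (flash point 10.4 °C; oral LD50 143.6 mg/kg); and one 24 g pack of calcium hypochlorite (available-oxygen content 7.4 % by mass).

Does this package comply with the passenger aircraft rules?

Pool-shock granules: available-oxygen content 6 % by mass > 4.5 % by mass → Code R3 (Oxidizer).
Flash point 10.4 °C meets the Code R9 criterion (Flammable Liquid), so the wood stain is Code R9.
Calcium hypochlorite: available-oxygen content 7.4 % by mass > 4.5 % by mass → Code R3 (Oxidizer).
Code R3 net quantity: (two 7 g packs = 14 g) + 24 g = 38 g.
That is within the Code R3 passenger aircraft limit of 50 g.
Code R9 quantity: one 0.1 fl oz container = 2.96 mL.
2.96 mL exceeds the passenger aircraft limit of 1 mL for Code R9.
The segregation rule (Code R8 with Code R6) does not apply to Code R3 with Code R9.

No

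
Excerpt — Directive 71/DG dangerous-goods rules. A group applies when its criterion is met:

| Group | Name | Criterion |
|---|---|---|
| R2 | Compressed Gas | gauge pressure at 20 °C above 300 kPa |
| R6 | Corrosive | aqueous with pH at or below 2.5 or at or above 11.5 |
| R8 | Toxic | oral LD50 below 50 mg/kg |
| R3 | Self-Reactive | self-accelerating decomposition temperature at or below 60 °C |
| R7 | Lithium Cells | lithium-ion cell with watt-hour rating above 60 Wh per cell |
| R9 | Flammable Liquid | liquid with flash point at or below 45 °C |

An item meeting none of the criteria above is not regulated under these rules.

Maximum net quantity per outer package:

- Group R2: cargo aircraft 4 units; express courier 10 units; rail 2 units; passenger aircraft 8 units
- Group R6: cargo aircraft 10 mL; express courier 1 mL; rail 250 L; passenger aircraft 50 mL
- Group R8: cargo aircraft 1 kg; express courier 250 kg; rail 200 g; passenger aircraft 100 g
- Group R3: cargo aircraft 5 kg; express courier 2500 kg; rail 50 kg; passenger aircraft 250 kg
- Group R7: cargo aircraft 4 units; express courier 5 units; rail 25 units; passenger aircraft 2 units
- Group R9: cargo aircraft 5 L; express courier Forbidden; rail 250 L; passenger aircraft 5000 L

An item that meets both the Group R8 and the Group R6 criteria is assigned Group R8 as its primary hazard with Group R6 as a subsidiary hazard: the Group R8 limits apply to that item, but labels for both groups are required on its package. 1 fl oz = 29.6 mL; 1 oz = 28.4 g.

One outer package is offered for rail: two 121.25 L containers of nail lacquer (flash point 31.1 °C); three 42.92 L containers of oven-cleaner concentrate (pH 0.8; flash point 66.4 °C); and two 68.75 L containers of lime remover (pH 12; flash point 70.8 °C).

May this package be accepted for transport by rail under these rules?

No

Flash point 31.1 °C meets the Group R9 criterion (Flammable Liquid), so the nail lacquer is Group R9.
The oven-cleaner concentrate has pH 0.8, which is ≤ 2.5, so it is Group R6 (Corrosive).
Lime remover: pH 12 ≥ 11.5 → Group R6 (Corrosive).
Total Group R6: (three 42.92 L containers = 128.76 L) + (two 68.75 L containers = 137.5 L) = 266.26 L.
That exceeds the Group R6 rail limit of 250 L.
Group R9 quantity: two 121.25 L containers = 242.5 L.
242.5 L is within the rail limit of 250 L for Group R9.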